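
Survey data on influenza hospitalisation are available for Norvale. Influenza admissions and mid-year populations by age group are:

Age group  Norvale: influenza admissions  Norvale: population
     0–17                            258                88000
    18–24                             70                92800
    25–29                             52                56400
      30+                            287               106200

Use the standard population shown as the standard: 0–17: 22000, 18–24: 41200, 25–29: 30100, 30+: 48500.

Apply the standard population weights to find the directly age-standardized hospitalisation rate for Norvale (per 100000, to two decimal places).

179.41

Age-specific rates per 100000 for Norvale: 293.18, 75.43, 92.20, 270.24.
Standard total = 141800; weights = 0.1551, 0.2906, 0.2123, 0.3420.
Standardized rate: 0.1551×293.18 + 0.2906×75.43 + 0.2123×92.20 + 0.3420×270.24 = 179.4063 per 100000.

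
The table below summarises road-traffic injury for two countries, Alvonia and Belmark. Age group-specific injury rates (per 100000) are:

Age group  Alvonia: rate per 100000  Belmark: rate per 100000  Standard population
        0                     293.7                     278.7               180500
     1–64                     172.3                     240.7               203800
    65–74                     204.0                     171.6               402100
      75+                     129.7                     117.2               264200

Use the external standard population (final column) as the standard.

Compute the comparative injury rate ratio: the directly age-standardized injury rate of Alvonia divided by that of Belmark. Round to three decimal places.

1.026

Standard total = 1050600; weights = 0.1718, 0.1940, 0.3827, 0.2515.
Alvonia: 0.1718×293.7 + 0.1940×172.3 + 0.3827×204.0 + 0.2515×129.7 = 194.5771 per 100000.
Belmark: 0.1718×278.7 + 0.1940×240.7 + 0.3827×171.6 + 0.2515×117.2 = 189.7245 per 100000.
Ratio = 194.5771 ÷ 189.7245 = 1.02558.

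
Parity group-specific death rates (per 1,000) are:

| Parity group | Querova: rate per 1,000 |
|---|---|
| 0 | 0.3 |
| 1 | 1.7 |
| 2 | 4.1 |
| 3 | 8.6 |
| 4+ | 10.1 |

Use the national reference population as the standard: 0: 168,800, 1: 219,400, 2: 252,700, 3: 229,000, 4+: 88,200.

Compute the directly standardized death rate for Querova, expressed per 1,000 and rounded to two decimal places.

4.51

Standard total = 958,100; weights = 0.1762, 0.2290, 0.2638, 0.2390, 0.0921.
Standardized rate: 0.1762×0.3 + 0.2290×1.7 + 0.2638×4.1 + 0.2390×8.6 + 0.0921×10.1 = 4.5088 per 1,000.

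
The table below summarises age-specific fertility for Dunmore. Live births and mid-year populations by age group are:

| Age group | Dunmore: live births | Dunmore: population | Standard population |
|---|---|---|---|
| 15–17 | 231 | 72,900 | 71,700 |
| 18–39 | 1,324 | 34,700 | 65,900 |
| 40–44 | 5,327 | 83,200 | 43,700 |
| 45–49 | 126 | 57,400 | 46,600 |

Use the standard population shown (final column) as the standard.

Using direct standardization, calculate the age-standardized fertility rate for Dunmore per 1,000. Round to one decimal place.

Age-specific rates per 1,000 for Dunmore: 3.169, 38.156, 64.026, 2.195.
Standard total = 227,900; weights = 0.3146, 0.2892, 0.1918, 0.2045.
Standardized rate: 0.3146×3.169 + 0.2892×38.156 + 0.1918×64.026 + 0.2045×2.195 = 24.7560 per 1,000.

24.8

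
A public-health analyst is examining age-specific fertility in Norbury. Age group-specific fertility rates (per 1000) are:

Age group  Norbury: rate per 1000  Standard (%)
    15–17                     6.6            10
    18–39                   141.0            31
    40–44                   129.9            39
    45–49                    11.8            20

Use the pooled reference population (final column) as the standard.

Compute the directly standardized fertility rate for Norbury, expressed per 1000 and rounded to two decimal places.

Standard weights: 0.10, 0.31, 0.39, 0.20.
Standardized rate: 0.1000×6.6 + 0.3100×141.0 + 0.3900×129.9 + 0.2000×11.8 = 97.3910 per 1000.

97.39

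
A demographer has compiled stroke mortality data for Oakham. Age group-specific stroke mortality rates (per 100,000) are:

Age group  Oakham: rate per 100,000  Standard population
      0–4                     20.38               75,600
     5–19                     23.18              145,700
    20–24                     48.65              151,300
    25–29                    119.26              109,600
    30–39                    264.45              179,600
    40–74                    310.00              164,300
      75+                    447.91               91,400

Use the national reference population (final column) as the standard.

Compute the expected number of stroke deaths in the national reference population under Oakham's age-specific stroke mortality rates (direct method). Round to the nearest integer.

Expected stroke deaths = Σ (standard pop × age-specific rate ÷ 100,000)
= 75,600×20.38/100,000 + 145,700×23.18/100,000 + 151,300×48.65/100,000 + 109,600×119.26/100,000 + 179,600×264.45/100,000 + 164,300×310.00/100,000 + 91,400×447.91/100,000
= 15.41 + 33.77 + 73.61 + 130.71 + 474.95 + 509.33 + 409.39 = 1647.17.

1647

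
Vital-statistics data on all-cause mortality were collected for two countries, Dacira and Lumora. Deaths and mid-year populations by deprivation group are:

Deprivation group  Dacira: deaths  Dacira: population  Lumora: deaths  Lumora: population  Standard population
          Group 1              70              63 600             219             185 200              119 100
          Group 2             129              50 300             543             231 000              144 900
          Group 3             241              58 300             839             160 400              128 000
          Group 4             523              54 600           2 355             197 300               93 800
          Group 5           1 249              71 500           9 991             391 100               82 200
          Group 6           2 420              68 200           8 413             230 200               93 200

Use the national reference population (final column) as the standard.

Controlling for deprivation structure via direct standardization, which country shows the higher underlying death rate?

Lumora

Deprivation-specific rates per 100 000 for Dacira: 110.06, 256.46, 413.38, 957.88, 1746.85, 3548.39.
For Lumora: 118.25, 235.06, 523.07, 1193.61, 2554.59, 3654.65.
Standard total = 661 200; weights = 0.1801, 0.2191, 0.1936, 0.1419, 0.1243, 0.1410.
Dacira: 0.1801×110.06 + 0.2191×256.46 + 0.1936×413.38 + 0.1419×957.88 + 0.1243×1746.85 + 0.1410×3548.39 = 1009.2740 per 100 000.
Lumora: 0.1801×118.25 + 0.2191×235.06 + 0.1936×523.07 + 0.1419×1193.61 + 0.1243×2554.59 + 0.1410×3654.65 = 1176.1322 per 100 000.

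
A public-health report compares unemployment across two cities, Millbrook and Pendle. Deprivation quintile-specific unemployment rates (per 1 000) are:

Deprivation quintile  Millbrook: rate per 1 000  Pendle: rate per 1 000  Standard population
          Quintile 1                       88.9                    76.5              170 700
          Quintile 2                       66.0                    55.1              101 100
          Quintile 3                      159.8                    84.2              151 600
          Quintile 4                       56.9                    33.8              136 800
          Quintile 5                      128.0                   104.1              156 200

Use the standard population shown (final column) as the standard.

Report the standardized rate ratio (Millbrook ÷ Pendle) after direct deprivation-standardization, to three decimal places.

Standard total = 716 400; weights = 0.2383, 0.1411, 0.2116, 0.1910, 0.2180.
Millbrook: 0.2383×88.9 + 0.1411×66.0 + 0.2116×159.8 + 0.1910×56.9 + 0.2180×128.0 = 103.0863 per 1 000.
Pendle: 0.2383×76.5 + 0.1411×55.1 + 0.2116×84.2 + 0.1910×33.8 + 0.2180×104.1 = 72.9734 per 1 000.
Ratio = 103.0863 ÷ 72.9734 = 1.41266.

1.413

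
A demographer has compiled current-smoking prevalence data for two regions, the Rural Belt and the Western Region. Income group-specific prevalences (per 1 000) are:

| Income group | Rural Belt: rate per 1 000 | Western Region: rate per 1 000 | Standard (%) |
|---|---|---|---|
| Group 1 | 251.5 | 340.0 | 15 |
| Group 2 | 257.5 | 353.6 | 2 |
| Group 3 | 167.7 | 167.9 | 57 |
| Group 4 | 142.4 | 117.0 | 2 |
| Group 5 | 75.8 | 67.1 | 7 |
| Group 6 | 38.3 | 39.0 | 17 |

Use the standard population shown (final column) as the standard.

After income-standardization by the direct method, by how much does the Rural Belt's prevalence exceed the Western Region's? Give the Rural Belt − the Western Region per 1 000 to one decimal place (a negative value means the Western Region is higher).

-14.3

Standard weights: 0.15, 0.02, 0.57, 0.02, 0.07, 0.17.
The Rural Belt: 0.1500×251.5 + 0.0200×257.5 + 0.5700×167.7 + 0.0200×142.4 + 0.0700×75.8 + 0.1700×38.3 = 153.1290 per 1 000.
The Western Region: 0.1500×340.0 + 0.0200×353.6 + 0.5700×167.9 + 0.0200×117.0 + 0.0700×67.1 + 0.1700×39.0 = 167.4420 per 1 000.
Difference = 153.1290 − 167.4420 = -14.3130.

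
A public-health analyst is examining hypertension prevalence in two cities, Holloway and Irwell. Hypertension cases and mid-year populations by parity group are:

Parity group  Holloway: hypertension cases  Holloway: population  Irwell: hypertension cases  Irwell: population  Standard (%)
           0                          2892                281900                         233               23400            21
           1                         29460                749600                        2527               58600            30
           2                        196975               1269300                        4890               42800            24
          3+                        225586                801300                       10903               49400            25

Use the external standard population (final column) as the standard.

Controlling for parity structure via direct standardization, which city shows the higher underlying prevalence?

Parity-specific rates per 1000 for Holloway: 10.259, 39.301, 155.184, 281.525.
For Irwell: 9.957, 43.123, 114.252, 220.709.
Standard weights: 0.21, 0.30, 0.24, 0.25.
Holloway: 0.2100×10.259 + 0.3000×39.301 + 0.2400×155.184 + 0.2500×281.525 = 121.5701 per 1000.
Irwell: 0.2100×9.957 + 0.3000×43.123 + 0.2400×114.252 + 0.2500×220.709 = 97.6256 per 1000.

Holloway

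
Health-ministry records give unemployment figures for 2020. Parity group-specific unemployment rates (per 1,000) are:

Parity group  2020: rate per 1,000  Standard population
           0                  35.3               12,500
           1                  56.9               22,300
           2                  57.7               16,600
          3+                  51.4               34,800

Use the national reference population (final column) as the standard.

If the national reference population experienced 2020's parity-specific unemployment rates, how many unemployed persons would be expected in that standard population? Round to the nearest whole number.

Expected unemployed persons = Σ (standard pop × parity-specific rate ÷ 1,000)
= 12,500×35.3/1,000 + 22,300×56.9/1,000 + 16,600×57.7/1,000 + 34,800×51.4/1,000
= 441.25 + 1268.87 + 957.82 + 1788.72 = 4456.66.

4457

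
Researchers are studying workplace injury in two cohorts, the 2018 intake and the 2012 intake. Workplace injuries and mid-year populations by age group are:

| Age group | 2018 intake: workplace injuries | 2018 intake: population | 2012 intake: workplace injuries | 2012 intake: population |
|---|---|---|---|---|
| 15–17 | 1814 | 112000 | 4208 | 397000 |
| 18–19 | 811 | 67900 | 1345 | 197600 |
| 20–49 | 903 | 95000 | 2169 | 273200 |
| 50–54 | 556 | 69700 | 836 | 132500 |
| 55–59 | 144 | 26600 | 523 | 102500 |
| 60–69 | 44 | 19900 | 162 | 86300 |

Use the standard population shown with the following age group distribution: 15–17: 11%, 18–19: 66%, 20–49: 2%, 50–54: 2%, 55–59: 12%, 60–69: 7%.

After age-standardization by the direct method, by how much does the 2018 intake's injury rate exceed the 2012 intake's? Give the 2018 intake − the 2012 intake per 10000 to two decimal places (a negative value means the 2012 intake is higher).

Age-specific rates per 10000 for the 2018 intake: 161.96, 119.44, 95.05, 79.77, 54.14, 22.11.
For the 2012 intake: 105.99, 68.07, 79.39, 63.09, 51.02, 18.77.
Standard weights: 0.11, 0.66, 0.02, 0.02, 0.12, 0.07.
The 2018 intake: 0.1100×161.96 + 0.6600×119.44 + 0.0200×95.05 + 0.0200×79.77 + 0.1200×54.14 + 0.0700×22.11 = 108.1871 per 10000.
The 2012 intake: 0.1100×105.99 + 0.6600×68.07 + 0.0200×79.39 + 0.0200×63.09 + 0.1200×51.02 + 0.0700×18.77 = 66.8702 per 10000.
Difference = 108.1871 − 66.8702 = 41.3169.

41.32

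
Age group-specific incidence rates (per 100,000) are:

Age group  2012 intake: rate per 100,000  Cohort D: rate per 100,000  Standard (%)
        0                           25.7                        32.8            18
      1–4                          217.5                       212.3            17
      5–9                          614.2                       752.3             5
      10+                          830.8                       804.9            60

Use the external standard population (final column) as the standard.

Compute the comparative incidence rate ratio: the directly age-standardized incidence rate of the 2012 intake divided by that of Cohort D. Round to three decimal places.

Standard weights: 0.18, 0.17, 0.05, 0.60.
The 2012 intake: 0.1800×25.7 + 0.1700×217.5 + 0.0500×614.2 + 0.6000×830.8 = 570.7910 per 100,000.
Cohort D: 0.1800×32.8 + 0.1700×212.3 + 0.0500×752.3 + 0.6000×804.9 = 562.5500 per 100,000.
Ratio = 570.7910 ÷ 562.5500 = 1.01465.

1.015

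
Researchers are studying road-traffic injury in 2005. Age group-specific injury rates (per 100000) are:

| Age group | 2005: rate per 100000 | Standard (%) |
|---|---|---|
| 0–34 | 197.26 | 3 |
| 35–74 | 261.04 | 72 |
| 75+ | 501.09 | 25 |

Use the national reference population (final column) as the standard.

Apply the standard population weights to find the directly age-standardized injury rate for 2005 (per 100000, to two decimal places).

319.14

Standard weights: 0.03, 0.72, 0.25.
Standardized rate: 0.0300×197.26 + 0.7200×261.04 + 0.2500×501.09 = 319.1391 per 100000.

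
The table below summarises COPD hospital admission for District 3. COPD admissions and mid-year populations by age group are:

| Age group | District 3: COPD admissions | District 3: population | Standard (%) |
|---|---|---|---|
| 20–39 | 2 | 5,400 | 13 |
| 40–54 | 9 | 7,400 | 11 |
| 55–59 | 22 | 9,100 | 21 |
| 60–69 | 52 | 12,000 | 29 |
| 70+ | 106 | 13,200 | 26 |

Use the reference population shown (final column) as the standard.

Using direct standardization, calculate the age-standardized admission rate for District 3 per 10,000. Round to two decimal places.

40.34

Age-specific rates per 10,000 for District 3: 3.70, 12.16, 24.18, 43.33, 80.30.
Standard weights: 0.13, 0.11, 0.21, 0.29, 0.26.
Standardized rate: 0.1300×3.70 + 0.1100×12.16 + 0.2100×24.18 + 0.2900×43.33 + 0.2600×80.30 = 40.3417 per 10,000.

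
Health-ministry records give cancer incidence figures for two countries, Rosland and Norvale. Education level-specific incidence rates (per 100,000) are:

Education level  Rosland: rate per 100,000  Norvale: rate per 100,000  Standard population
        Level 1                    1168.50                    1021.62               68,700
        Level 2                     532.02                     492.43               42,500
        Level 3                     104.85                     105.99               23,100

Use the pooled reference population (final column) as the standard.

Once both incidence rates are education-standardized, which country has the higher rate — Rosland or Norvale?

Standard total = 134,300; weights = 0.5115, 0.3165, 0.1720.
Rosland: 0.5115×1168.50 + 0.3165×532.02 + 0.1720×104.85 = 784.1313 per 100,000.
Norvale: 0.5115×1021.62 + 0.3165×492.43 + 0.1720×105.99 = 696.6637 per 100,000.

Rosland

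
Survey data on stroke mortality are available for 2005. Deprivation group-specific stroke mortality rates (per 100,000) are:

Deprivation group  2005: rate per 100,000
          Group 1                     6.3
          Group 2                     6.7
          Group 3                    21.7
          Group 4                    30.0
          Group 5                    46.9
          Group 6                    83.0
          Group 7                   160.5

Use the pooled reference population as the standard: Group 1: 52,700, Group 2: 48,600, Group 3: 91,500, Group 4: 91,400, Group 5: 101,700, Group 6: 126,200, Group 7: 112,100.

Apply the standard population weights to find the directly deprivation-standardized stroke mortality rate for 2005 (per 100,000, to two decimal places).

Standard total = 624,200; weights = 0.0844, 0.0779, 0.1466, 0.1464, 0.1629, 0.2022, 0.1796.
Standardized rate: 0.0844×6.3 + 0.0779×6.7 + 0.1466×21.7 + 0.1464×30.0 + 0.1629×46.9 + 0.2022×83.0 + 0.1796×160.5 = 61.8737 per 100,000.

61.87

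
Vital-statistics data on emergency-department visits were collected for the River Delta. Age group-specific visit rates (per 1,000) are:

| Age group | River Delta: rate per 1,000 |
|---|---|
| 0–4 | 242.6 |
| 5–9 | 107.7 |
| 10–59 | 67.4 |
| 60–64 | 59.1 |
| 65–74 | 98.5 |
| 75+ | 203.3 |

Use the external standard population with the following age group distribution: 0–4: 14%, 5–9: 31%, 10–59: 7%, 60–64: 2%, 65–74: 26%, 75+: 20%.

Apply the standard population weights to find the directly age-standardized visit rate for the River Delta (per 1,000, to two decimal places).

139.52

Standard weights: 0.14, 0.31, 0.07, 0.02, 0.26, 0.20.
Standardized rate: 0.1400×242.6 + 0.3100×107.7 + 0.0700×67.4 + 0.0200×59.1 + 0.2600×98.5 + 0.2000×203.3 = 139.5210 per 1,000.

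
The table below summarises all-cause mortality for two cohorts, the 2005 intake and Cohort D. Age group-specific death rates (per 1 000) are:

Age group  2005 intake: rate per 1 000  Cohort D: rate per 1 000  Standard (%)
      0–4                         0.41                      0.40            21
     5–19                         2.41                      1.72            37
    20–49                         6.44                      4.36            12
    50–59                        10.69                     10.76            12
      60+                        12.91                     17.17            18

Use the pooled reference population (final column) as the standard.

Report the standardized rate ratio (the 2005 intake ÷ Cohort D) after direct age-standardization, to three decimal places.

0.952

Standard weights: 0.21, 0.37, 0.12, 0.12, 0.18.
The 2005 intake: 0.2100×0.41 + 0.3700×2.41 + 0.1200×6.44 + 0.1200×10.69 + 0.1800×12.91 = 5.3572 per 1 000.
Cohort D: 0.2100×0.40 + 0.3700×1.72 + 0.1200×4.36 + 0.1200×10.76 + 0.1800×17.17 = 5.6254 per 1 000.
Ratio = 5.3572 ÷ 5.6254 = 0.95232.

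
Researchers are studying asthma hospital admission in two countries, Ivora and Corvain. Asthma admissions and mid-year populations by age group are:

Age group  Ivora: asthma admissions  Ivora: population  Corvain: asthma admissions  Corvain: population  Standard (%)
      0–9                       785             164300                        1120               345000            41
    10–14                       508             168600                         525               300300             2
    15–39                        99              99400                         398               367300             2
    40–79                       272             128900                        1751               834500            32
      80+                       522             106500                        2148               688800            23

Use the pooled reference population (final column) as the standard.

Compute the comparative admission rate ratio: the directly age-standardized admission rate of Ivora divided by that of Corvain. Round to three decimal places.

1.384

Age-specific rates per 10000 for Ivora: 47.78, 30.13, 9.96, 21.10, 49.01.
For Corvain: 32.46, 17.48, 10.84, 20.98, 31.18.
Standard weights: 0.41, 0.02, 0.02, 0.32, 0.23.
Ivora: 0.4100×47.78 + 0.0200×30.13 + 0.0200×9.96 + 0.3200×21.10 + 0.2300×49.01 = 38.4167 per 10000.
Corvain: 0.4100×32.46 + 0.0200×17.48 + 0.0200×10.84 + 0.3200×20.98 + 0.2300×31.18 = 27.7634 per 10000.
Ratio = 38.4167 ÷ 27.7634 = 1.38372.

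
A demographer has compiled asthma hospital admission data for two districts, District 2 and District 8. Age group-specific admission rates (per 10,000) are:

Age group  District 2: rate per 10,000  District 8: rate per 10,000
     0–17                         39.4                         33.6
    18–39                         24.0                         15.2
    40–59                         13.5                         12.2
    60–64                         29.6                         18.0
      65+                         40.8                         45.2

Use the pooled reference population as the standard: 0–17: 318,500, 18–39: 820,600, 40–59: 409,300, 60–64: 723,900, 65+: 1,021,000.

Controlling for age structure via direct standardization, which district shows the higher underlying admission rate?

District 2

Standard total = 3,293,300; weights = 0.0967, 0.2492, 0.1243, 0.2198, 0.3100.
District 2: 0.0967×39.4 + 0.2492×24.0 + 0.1243×13.5 + 0.2198×29.6 + 0.3100×40.8 = 30.6237 per 10,000.
District 8: 0.0967×33.6 + 0.2492×15.2 + 0.1243×12.2 + 0.2198×18.0 + 0.3100×45.2 = 26.5228 per 10,000.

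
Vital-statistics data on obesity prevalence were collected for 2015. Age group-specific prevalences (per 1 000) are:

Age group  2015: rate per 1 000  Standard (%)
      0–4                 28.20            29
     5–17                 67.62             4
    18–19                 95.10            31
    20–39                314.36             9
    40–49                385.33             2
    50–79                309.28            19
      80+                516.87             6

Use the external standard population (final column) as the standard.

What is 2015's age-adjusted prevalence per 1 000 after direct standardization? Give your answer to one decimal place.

166.1

Standard weights: 0.29, 0.04, 0.31, 0.09, 0.02, 0.19, 0.06.
Standardized rate: 0.2900×28.20 + 0.0400×67.62 + 0.3100×95.10 + 0.0900×314.36 + 0.0200×385.33 + 0.1900×309.28 + 0.0600×516.87 = 166.1382 per 1 000.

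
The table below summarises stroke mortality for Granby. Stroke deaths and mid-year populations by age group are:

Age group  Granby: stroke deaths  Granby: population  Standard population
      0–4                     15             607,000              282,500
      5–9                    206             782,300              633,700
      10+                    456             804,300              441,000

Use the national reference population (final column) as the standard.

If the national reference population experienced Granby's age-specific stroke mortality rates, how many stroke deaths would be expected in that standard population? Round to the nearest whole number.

Age-specific rates per 100,000 for Granby: 2.47, 26.33, 56.70.
Expected stroke deaths = Σ (standard pop × age-specific rate ÷ 100,000)
= 282,500×2.47/100,000 + 633,700×26.33/100,000 + 441,000×56.70/100,000
= 6.98 + 166.87 + 250.03 = 423.88.

424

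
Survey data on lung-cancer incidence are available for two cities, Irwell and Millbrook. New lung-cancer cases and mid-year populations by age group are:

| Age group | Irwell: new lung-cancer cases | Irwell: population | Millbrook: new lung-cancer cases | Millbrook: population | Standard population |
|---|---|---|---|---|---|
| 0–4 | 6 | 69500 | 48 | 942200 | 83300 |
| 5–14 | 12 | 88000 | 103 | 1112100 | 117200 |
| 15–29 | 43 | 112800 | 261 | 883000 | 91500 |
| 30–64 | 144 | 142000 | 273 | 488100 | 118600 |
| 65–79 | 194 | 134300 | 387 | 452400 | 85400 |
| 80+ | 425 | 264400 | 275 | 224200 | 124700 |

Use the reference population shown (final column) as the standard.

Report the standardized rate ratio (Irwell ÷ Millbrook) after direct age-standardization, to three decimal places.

1.501

Age-specific rates per 100000 for Irwell: 8.63, 13.64, 38.12, 101.41, 144.45, 160.74.
For Millbrook: 5.09, 9.26, 29.56, 55.93, 85.54, 122.66.
Standard total = 620700; weights = 0.1342, 0.1888, 0.1474, 0.1911, 0.1376, 0.2009.
Irwell: 0.1342×8.63 + 0.1888×13.64 + 0.1474×38.12 + 0.1911×101.41 + 0.1376×144.45 + 0.2009×160.74 = 80.8975 per 100000.
Millbrook: 0.1342×5.09 + 0.1888×9.26 + 0.1474×29.56 + 0.1911×55.93 + 0.1376×85.54 + 0.2009×122.66 = 53.8888 per 100000.
Ratio = 80.8975 ÷ 53.8888 = 1.50119.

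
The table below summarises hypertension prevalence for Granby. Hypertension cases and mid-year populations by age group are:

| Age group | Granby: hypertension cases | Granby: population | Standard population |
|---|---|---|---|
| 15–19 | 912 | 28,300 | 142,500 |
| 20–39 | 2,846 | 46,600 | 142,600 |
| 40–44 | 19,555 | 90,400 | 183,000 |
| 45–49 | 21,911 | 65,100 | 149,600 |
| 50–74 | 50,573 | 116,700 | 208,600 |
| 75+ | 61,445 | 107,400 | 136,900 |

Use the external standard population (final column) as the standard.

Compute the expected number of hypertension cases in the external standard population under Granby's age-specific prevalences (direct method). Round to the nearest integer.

271960

Age-specific rates per 1,000 for Granby: 32.226, 61.073, 216.316, 336.575, 433.359, 572.114.
Expected hypertension cases = Σ (standard pop × age-specific rate ÷ 1,000)
= 142,500×32.226/1,000 + 142,600×61.073/1,000 + 183,000×216.316/1,000 + 149,600×336.575/1,000 + 208,600×433.359/1,000 + 136,900×572.114/1,000
= 4592.23 + 8709.00 + 39585.90 + 50351.55 + 90398.70 + 78322.35 = 271959.72.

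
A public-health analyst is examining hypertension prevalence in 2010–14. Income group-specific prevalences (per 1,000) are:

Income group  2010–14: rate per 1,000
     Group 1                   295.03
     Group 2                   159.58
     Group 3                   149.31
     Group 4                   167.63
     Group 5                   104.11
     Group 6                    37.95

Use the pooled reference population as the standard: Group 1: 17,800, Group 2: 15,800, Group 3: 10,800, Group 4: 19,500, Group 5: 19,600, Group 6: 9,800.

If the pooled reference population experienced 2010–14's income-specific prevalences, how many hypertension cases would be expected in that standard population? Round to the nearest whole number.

Expected hypertension cases = Σ (standard pop × income-specific rate ÷ 1,000)
= 17,800×295.03/1,000 + 15,800×159.58/1,000 + 10,800×149.31/1,000 + 19,500×167.63/1,000 + 19,600×104.11/1,000 + 9,800×37.95/1,000
= 5251.53 + 2521.36 + 1612.55 + 3268.78 + 2040.56 + 371.91 = 15066.70.

15067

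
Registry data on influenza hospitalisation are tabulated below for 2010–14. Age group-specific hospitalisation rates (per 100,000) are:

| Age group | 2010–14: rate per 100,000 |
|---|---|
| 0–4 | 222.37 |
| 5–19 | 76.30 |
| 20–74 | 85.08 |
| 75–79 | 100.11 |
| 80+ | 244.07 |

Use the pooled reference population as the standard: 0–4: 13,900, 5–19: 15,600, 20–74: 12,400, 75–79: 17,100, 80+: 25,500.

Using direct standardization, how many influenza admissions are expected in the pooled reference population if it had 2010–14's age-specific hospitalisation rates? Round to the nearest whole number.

Expected influenza admissions = Σ (standard pop × age-specific rate ÷ 100,000)
= 13,900×222.37/100,000 + 15,600×76.30/100,000 + 12,400×85.08/100,000 + 17,100×100.11/100,000 + 25,500×244.07/100,000
= 30.91 + 11.90 + 10.55 + 17.12 + 62.24 = 132.72.

133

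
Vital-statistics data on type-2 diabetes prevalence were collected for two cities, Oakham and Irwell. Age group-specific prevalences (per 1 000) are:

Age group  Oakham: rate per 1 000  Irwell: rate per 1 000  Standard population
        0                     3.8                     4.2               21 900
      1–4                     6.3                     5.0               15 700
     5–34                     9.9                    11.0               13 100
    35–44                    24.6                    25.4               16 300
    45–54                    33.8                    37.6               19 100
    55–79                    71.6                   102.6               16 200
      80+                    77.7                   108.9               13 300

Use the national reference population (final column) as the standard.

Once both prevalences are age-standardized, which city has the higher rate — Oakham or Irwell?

Irwell

Standard total = 115 600; weights = 0.1894, 0.1358, 0.1133, 0.1410, 0.1652, 0.1401, 0.1151.
Oakham: 0.1894×3.8 + 0.1358×6.3 + 0.1133×9.9 + 0.1410×24.6 + 0.1652×33.8 + 0.1401×71.6 + 0.1151×77.7 = 30.7241 per 1 000.
Irwell: 0.1894×4.2 + 0.1358×5.0 + 0.1133×11.0 + 0.1410×25.4 + 0.1652×37.6 + 0.1401×102.6 + 0.1151×108.9 = 39.4226 per 1 000.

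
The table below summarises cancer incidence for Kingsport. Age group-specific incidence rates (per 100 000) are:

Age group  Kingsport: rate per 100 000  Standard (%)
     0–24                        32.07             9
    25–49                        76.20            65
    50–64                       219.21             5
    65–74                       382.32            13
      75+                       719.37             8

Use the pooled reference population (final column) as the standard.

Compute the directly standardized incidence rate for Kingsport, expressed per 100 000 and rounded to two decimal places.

170.63

Standard weights: 0.09, 0.65, 0.05, 0.13, 0.08.
Standardized rate: 0.0900×32.07 + 0.6500×76.20 + 0.0500×219.21 + 0.1300×382.32 + 0.0800×719.37 = 170.6280 per 100 000.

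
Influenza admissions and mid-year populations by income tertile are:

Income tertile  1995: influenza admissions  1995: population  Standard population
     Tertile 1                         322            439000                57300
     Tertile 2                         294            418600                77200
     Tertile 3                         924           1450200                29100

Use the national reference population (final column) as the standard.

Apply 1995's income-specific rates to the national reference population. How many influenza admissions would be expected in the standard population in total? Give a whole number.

Income-specific rates per 100000 for 1995: 73.35, 70.23, 63.72.
Expected influenza admissions = Σ (standard pop × income-specific rate ÷ 100000)
= 57300×73.35/100000 + 77200×70.23/100000 + 29100×63.72/100000
= 42.03 + 54.22 + 18.54 = 114.79.

115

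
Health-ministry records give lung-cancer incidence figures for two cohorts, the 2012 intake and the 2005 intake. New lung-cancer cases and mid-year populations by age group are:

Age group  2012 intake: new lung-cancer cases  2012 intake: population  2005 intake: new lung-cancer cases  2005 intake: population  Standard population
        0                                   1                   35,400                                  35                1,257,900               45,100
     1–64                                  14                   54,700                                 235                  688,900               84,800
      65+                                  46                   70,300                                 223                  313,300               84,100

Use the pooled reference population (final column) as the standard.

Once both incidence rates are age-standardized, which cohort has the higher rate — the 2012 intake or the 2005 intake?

2005 intake

Age-specific rates per 100,000 for the 2012 intake: 2.82, 25.59, 65.43.
For the 2005 intake: 2.78, 34.11, 71.18.
Standard total = 214,000; weights = 0.2107, 0.3963, 0.3930.
The 2012 intake: 0.2107×2.82 + 0.3963×25.59 + 0.3930×65.43 = 36.4522 per 100,000.
The 2005 intake: 0.2107×2.78 + 0.3963×34.11 + 0.3930×71.18 = 42.0760 per 100,000.
The crude rates (38.03 vs 21.81) would put the 2012 intake higher, but that reflects its age composition; once standardized to a common age structure, the 2005 intake has the higher underlying rate.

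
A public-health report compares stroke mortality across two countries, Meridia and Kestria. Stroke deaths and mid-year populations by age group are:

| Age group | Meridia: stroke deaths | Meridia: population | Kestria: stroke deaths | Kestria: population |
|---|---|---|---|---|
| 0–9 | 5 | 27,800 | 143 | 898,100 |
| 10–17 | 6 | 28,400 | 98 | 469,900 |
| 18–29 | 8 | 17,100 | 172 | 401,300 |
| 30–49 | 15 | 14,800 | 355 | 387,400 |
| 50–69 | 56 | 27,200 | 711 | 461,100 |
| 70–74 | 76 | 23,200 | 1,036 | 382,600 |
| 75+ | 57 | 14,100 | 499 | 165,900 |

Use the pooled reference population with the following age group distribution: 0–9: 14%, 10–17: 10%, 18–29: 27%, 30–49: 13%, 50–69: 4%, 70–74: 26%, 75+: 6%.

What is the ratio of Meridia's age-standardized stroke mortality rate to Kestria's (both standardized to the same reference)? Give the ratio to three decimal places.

Age-specific rates per 100,000 for Meridia: 17.99, 21.13, 46.78, 101.35, 205.88, 327.59, 404.26.
For Kestria: 15.92, 20.86, 42.86, 91.64, 154.20, 270.78, 300.78.
Standard weights: 0.14, 0.10, 0.27, 0.13, 0.04, 0.26, 0.06.
Meridia: 0.1400×17.99 + 0.1000×21.13 + 0.2700×46.78 + 0.1300×101.35 + 0.0400×205.88 + 0.2600×327.59 + 0.0600×404.26 = 148.1009 per 100,000.
Kestria: 0.1400×15.92 + 0.1000×20.86 + 0.2700×42.86 + 0.1300×91.64 + 0.0400×154.20 + 0.2600×270.78 + 0.0600×300.78 = 122.4172 per 100,000.
Ratio = 148.1009 ÷ 122.4172 = 1.20980.

1.210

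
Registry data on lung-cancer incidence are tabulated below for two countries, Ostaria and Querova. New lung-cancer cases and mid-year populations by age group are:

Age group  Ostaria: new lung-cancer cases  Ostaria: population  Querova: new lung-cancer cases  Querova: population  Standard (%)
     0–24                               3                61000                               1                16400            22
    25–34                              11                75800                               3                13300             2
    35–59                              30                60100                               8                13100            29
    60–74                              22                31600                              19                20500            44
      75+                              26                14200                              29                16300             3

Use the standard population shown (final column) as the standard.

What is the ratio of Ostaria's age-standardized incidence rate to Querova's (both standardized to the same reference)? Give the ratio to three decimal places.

0.792

Age-specific rates per 100000 for Ostaria: 4.92, 14.51, 49.92, 69.62, 183.10.
For Querova: 6.10, 22.56, 61.07, 92.68, 177.91.
Standard weights: 0.22, 0.02, 0.29, 0.44, 0.03.
Ostaria: 0.2200×4.92 + 0.0200×14.51 + 0.2900×49.92 + 0.4400×69.62 + 0.0300×183.10 = 51.9739 per 100000.
Querova: 0.2200×6.10 + 0.0200×22.56 + 0.2900×61.07 + 0.4400×92.68 + 0.0300×177.91 = 65.6204 per 100000.
Ratio = 51.9739 ÷ 65.6204 = 0.79204.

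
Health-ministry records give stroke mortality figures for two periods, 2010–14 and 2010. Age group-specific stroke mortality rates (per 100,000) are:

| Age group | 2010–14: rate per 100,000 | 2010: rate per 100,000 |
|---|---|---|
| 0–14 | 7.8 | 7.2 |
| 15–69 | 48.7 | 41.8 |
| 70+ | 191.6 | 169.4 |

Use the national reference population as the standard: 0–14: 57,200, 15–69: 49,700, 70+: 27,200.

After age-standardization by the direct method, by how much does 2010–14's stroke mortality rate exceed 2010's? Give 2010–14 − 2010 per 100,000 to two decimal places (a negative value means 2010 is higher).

Standard total = 134,100; weights = 0.4265, 0.3706, 0.2028.
2010–14: 0.4265×7.8 + 0.3706×48.7 + 0.2028×191.6 = 60.2391 per 100,000.
2010: 0.4265×7.2 + 0.3706×41.8 + 0.2028×169.4 = 52.9230 per 100,000.
Difference = 60.2391 − 52.9230 = 7.3161.

7.32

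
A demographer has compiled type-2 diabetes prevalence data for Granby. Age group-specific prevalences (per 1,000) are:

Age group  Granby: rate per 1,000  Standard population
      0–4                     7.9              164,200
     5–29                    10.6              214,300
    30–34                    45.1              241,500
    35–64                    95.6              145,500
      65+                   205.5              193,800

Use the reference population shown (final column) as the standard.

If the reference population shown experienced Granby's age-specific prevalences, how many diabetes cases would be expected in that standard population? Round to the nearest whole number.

68196

Expected diabetes cases = Σ (standard pop × age-specific rate ÷ 1,000)
= 164,200×7.9/1,000 + 214,300×10.6/1,000 + 241,500×45.1/1,000 + 145,500×95.6/1,000 + 193,800×205.5/1,000
= 1297.18 + 2271.58 + 10891.65 + 13909.80 + 39825.90 = 68196.11.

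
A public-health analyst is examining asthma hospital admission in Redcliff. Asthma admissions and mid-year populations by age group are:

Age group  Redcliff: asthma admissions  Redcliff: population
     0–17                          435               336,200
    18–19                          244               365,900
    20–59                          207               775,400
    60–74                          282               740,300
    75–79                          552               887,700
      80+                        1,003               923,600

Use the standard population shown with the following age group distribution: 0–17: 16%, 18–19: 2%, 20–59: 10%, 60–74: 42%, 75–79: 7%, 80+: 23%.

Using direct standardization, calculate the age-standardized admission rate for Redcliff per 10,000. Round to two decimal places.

Age-specific rates per 10,000 for Redcliff: 12.94, 6.67, 2.67, 3.81, 6.22, 10.86.
Standard weights: 0.16, 0.02, 0.10, 0.42, 0.07, 0.23.
Standardized rate: 0.1600×12.94 + 0.0200×6.67 + 0.1000×2.67 + 0.4200×3.81 + 0.0700×6.22 + 0.2300×10.86 = 7.0034 per 10,000.

7.00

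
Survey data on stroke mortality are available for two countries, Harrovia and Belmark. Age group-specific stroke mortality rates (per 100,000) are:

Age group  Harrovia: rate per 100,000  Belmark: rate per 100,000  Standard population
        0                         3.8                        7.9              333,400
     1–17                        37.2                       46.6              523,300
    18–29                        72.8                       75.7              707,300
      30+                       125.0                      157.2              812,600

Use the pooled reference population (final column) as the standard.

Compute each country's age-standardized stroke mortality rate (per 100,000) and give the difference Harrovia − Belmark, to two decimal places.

-14.52

Standard total = 2,376,600; weights = 0.1403, 0.2202, 0.2976, 0.3419.
Harrovia: 0.1403×3.8 + 0.2202×37.2 + 0.2976×72.8 + 0.3419×125.0 = 73.1297 per 100,000.
Belmark: 0.1403×7.9 + 0.2202×46.6 + 0.2976×75.7 + 0.3419×157.2 = 87.6475 per 100,000.
Difference = 73.1297 − 87.6475 = -14.5177.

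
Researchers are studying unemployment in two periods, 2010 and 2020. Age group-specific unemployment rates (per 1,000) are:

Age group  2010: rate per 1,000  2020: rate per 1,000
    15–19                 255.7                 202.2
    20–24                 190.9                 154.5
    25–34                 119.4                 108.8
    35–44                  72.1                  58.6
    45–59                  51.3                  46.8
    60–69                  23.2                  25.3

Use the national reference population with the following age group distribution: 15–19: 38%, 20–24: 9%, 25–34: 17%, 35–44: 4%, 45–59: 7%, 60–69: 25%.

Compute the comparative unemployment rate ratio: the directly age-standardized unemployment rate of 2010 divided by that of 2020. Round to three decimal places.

1.212

Standard weights: 0.38, 0.09, 0.17, 0.04, 0.07, 0.25.
2010: 0.3800×255.7 + 0.0900×190.9 + 0.1700×119.4 + 0.0400×72.1 + 0.0700×51.3 + 0.2500×23.2 = 146.9200 per 1,000.
2020: 0.3800×202.2 + 0.0900×154.5 + 0.1700×108.8 + 0.0400×58.6 + 0.0700×46.8 + 0.2500×25.3 = 121.1820 per 1,000.
Ratio = 146.9200 ÷ 121.1820 = 1.21239.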